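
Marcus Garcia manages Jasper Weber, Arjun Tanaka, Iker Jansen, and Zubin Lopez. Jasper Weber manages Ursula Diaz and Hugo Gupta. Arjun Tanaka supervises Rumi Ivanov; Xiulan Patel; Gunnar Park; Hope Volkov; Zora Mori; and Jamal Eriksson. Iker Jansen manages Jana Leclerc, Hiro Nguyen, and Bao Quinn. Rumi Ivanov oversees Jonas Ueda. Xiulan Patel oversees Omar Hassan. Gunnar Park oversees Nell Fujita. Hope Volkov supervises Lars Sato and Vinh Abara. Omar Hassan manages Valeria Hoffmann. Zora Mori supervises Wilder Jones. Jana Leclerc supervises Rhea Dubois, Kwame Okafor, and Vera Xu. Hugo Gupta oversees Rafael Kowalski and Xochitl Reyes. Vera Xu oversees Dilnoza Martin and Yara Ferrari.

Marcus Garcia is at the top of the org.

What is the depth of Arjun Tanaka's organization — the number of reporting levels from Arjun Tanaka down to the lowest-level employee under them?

The longest chain under Arjun Tanaka runs Arjun Tanaka → Xiulan Patel → Omar Hassan → Valeria Hoffmann, which is 3 levels below Arjun Tanaka.

3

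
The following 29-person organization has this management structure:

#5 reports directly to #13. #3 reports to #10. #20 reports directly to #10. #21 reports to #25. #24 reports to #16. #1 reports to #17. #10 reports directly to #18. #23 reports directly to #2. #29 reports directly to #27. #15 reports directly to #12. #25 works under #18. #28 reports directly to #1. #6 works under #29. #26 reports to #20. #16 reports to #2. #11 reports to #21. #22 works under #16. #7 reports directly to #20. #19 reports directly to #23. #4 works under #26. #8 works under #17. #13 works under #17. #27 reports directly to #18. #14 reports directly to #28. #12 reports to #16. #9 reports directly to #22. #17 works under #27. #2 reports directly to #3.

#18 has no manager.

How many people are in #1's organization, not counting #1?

#1 directly manages #28. Under #28: #14 (1). That's 2 in total.

2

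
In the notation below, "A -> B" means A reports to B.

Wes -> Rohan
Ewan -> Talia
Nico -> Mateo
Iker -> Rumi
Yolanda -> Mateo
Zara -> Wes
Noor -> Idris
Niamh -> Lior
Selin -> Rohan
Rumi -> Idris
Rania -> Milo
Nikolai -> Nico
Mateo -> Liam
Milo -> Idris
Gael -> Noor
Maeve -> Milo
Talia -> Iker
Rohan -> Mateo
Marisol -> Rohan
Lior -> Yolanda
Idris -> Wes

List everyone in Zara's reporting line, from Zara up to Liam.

Zara -> Wes -> Rohan -> Mateo -> Liam

Zara reports to Wes. Wes reports to Rohan. Rohan reports to Mateo. Mateo reports to Liam. Liam is at the top.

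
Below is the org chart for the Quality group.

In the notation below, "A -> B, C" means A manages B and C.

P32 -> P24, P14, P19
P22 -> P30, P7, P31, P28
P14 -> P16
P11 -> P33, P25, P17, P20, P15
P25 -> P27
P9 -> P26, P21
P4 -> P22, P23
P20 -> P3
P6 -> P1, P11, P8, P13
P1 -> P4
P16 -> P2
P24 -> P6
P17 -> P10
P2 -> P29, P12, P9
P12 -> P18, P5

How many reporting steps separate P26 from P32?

5

Chain from P26 up to P32: P26 → P9 → P2 → P16 → P14 → P32. That is 5 steps up, so P26 is 5 levels below P32.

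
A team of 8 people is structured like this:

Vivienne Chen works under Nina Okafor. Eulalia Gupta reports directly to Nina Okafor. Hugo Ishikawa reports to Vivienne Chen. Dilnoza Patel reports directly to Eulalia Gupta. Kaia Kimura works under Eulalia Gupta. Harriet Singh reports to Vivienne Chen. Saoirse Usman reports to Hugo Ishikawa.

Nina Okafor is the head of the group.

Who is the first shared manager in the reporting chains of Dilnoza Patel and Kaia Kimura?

Dilnoza Patel's chain of managers is Eulalia Gupta, Nina Okafor. Kaia Kimura's chain of managers is Eulalia Gupta, Nina Okafor. The first manager that appears in both chains is Eulalia Gupta.

Eulalia Gupta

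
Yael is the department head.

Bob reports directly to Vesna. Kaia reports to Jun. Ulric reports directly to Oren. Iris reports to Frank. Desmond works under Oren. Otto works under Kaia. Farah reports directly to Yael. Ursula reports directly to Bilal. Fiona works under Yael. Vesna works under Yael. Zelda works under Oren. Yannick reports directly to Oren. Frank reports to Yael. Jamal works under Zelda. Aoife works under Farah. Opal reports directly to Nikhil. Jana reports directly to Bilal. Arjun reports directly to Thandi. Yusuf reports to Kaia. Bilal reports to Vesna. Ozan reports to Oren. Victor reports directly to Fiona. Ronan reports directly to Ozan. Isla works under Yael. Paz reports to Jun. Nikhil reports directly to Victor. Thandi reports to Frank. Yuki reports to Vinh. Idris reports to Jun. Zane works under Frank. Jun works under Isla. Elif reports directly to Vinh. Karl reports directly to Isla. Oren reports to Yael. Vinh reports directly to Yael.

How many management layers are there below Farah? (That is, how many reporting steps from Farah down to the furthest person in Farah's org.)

The longest chain under Farah runs Farah → Aoife, which is 1 level below Farah.

1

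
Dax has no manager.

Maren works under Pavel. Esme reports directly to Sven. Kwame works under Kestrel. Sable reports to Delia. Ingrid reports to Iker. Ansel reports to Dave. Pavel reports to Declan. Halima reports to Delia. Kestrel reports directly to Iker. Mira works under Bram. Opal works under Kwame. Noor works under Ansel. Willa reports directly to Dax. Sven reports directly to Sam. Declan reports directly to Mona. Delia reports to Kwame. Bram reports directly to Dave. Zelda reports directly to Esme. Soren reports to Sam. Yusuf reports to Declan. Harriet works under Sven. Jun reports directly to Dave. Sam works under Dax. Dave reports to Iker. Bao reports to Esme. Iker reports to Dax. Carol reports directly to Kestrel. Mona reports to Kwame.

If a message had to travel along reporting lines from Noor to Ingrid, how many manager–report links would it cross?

4

Noor is 3 levels below Iker, and Ingrid is 1 level below Iker (their lowest common manager). The shortest path runs up from Noor to Iker and back down to Ingrid: 3 + 1 = 4 links.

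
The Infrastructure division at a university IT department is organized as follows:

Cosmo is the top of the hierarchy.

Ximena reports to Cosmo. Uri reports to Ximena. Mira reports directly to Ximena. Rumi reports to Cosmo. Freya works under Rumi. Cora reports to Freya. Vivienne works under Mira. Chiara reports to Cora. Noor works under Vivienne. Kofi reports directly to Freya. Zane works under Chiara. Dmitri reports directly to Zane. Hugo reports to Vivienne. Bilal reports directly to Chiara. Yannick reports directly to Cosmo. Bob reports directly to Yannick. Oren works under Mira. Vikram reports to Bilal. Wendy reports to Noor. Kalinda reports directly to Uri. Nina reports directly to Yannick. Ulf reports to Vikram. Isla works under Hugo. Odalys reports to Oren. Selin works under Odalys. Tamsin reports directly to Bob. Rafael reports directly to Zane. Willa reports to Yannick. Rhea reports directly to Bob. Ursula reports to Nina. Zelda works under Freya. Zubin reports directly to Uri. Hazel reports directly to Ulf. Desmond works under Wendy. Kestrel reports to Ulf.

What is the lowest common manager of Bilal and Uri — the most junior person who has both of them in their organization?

Bilal's chain of managers is Chiara, Cora, Freya, Rumi, Cosmo. Uri's chain of managers is Ximena, Cosmo. The first manager that appears in both chains is Cosmo.

Cosmo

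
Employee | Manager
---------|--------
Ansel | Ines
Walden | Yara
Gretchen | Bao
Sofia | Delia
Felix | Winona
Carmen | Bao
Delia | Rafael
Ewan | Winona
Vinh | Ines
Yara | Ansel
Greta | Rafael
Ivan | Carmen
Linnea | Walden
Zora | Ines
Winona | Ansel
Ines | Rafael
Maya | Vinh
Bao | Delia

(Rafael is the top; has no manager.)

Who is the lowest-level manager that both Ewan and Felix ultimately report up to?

Winona

Ewan's chain of managers is Winona, Ansel, Ines, Rafael. Felix's chain of managers is Winona, Ansel, Ines, Rafael. The first manager that appears in both chains is Winona.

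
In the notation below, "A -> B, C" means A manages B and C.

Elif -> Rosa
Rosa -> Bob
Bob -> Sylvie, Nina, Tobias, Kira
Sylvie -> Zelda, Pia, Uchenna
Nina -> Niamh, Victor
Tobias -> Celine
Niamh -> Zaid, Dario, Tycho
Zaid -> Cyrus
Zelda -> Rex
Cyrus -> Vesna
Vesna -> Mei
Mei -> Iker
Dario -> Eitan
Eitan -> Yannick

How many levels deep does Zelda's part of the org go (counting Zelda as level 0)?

The longest chain under Zelda runs Zelda → Rex, which is 1 level below Zelda.

1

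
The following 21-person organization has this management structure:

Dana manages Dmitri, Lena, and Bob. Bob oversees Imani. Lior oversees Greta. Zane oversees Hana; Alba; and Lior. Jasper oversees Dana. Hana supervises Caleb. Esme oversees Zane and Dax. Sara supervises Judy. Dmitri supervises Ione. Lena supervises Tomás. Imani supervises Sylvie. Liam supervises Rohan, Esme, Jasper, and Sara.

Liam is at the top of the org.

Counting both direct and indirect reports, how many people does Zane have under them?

Zane directly manages Hana, Lior, Alba. Under Hana: Caleb (1). Under Lior: Greta (1). Alba has no reports. So Zane's organization is 3 direct reports plus everyone under them: 2 + 2 + 1 = 5.

5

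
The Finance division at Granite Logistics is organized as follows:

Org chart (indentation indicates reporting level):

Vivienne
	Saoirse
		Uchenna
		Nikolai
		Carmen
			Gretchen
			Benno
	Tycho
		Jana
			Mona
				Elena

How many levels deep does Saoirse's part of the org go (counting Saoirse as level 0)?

2

The longest chain under Saoirse runs Saoirse → Carmen → Benno, which is 2 levels below Saoirse.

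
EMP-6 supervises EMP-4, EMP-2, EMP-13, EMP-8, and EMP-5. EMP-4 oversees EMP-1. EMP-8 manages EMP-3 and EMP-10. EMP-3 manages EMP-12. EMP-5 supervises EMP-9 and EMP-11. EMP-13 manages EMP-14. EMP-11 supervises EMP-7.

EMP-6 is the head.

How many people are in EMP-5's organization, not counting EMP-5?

EMP-5 directly manages EMP-9, EMP-11. EMP-9 has no reports. Under EMP-11: EMP-7 (1). So EMP-5's organization is 2 direct reports plus everyone under them: 1 + 2 = 3.

3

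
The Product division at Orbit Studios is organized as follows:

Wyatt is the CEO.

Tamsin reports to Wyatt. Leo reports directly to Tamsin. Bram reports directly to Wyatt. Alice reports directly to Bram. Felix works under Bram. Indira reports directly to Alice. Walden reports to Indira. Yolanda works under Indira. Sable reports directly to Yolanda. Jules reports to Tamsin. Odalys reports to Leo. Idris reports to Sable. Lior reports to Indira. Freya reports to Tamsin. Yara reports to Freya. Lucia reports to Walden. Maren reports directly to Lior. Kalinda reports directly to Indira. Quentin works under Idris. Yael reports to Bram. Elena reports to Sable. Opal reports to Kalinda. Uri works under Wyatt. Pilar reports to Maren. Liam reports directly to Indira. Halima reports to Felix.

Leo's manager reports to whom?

Wyatt

Leo reports to Tamsin, and Tamsin reports to Wyatt. So Leo's skip-level manager is Wyatt.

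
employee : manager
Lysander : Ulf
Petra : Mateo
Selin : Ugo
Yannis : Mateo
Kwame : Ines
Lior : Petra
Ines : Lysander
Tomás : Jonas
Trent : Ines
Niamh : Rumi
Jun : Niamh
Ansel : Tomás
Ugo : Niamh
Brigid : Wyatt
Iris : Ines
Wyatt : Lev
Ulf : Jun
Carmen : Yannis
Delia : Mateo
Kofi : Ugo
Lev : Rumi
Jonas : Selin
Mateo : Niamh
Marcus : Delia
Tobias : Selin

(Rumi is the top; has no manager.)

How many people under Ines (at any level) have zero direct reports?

The people in Ines's organization with no one reporting to them are Trent, Kwame, Iris. That is 3.

3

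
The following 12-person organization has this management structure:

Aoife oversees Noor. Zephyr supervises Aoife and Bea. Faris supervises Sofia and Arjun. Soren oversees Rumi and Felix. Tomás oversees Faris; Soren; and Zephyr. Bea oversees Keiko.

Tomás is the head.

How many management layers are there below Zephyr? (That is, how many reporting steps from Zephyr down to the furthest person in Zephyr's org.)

2

The longest chain under Zephyr runs Zephyr → Bea → Keiko, which is 2 levels below Zephyr.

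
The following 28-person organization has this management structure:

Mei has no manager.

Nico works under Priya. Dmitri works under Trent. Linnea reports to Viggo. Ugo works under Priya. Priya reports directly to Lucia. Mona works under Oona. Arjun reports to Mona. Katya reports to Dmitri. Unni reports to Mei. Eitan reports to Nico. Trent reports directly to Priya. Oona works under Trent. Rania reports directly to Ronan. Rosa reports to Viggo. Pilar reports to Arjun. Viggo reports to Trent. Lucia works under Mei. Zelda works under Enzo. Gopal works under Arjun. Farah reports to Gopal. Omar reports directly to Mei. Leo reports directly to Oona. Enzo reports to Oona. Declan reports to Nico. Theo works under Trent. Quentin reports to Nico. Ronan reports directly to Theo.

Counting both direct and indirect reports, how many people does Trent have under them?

17

Trent directly manages Oona, Dmitri, Viggo, Theo. Under Oona: Leo, Enzo, Zelda, Mona, Arjun, Gopal, Farah, Pilar (8). Under Dmitri: Katya (1). Under Viggo: Linnea, Rosa (2). Under Theo: Ronan, Rania (2). So Trent's organization is 4 direct reports plus everyone under them: 9 + 2 + 3 + 3 = 17.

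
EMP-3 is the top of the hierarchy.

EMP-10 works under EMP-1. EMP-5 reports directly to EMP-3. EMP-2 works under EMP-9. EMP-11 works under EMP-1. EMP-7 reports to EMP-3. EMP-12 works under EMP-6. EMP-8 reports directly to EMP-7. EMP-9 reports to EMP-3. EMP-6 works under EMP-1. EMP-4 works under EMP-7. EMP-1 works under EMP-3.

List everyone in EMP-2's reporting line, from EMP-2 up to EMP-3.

EMP-2 reports to EMP-9. EMP-9 reports to EMP-3. EMP-3 is at the top.

EMP-2 -> EMP-9 -> EMP-3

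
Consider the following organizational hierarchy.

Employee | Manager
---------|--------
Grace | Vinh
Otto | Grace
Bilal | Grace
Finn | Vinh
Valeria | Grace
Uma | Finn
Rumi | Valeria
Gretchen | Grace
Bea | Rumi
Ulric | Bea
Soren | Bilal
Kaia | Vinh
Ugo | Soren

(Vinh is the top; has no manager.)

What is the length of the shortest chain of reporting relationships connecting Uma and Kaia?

Uma is 2 levels below Vinh, and Kaia is 1 level below Vinh (their lowest common manager). The shortest path runs up from Uma to Vinh and back down to Kaia: 2 + 1 = 3 links.

3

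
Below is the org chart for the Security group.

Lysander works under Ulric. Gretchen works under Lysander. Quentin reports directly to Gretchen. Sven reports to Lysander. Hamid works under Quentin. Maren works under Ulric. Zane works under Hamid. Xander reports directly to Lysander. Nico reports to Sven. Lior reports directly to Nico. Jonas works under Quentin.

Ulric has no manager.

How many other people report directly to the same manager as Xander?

2

Xander reports to Lysander. Lysander's other direct reports are Gretchen, Sven — 2 peers.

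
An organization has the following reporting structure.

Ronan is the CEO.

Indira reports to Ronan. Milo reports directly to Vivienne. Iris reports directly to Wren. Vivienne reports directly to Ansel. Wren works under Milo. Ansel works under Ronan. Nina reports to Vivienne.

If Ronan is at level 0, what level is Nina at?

3

Chain from Nina up to Ronan: Nina → Vivienne → Ansel → Ronan. That is 3 steps up, so Nina is 3 levels below Ronan.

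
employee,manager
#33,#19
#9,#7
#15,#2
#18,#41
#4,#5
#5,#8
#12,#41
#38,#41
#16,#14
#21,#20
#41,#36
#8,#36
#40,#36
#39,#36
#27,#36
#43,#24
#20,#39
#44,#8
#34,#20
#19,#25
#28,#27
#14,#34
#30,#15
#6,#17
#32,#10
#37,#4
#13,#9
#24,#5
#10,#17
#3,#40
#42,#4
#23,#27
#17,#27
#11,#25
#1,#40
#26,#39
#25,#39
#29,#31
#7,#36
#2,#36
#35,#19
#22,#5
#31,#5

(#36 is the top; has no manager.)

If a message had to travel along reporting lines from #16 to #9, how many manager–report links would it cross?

7

#16 is 5 levels below #36, and #9 is 2 levels below #36 (their lowest common manager). The shortest path runs up from #16 to #36 and back down to #9: 5 + 2 = 7 links.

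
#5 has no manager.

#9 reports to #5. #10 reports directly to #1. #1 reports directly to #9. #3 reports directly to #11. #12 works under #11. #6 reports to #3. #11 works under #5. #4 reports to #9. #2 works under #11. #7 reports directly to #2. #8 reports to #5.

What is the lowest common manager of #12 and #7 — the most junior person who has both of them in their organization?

#12's chain of managers is #11, #5. #7's chain of managers is #2, #11, #5. The first manager that appears in both chains is #11.

#11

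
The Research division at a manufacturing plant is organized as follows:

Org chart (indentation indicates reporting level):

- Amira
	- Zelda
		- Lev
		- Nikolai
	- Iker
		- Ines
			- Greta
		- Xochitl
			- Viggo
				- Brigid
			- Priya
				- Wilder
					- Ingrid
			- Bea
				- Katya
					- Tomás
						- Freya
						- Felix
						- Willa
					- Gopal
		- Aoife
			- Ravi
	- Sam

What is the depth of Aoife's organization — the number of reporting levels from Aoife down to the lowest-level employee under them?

1

The longest chain under Aoife runs Aoife → Ravi, which is 1 level below Aoife.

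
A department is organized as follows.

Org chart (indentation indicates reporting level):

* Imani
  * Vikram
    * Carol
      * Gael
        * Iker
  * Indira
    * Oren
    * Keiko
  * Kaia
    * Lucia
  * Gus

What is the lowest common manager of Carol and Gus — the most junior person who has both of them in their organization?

Imani

Carol's chain of managers is Vikram, Imani. Gus's chain of managers is Imani. The first manager that appears in both chains is Imani.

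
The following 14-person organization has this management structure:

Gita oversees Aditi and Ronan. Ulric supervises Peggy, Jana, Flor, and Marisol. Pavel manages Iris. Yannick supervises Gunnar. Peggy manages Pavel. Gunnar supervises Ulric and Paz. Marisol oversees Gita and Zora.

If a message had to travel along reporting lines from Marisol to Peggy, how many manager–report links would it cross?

2

Marisol is 1 level below Ulric, and Peggy is 1 level below Ulric (their lowest common manager). The shortest path runs up from Marisol to Ulric and back down to Peggy: 1 + 1 = 2 links.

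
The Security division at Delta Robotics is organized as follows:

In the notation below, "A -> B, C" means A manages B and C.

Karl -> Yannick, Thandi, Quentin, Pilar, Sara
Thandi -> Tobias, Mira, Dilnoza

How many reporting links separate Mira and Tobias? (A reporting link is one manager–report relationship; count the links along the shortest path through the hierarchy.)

Mira is 1 level below Thandi, and Tobias is 1 level below Thandi (their lowest common manager). The shortest path runs up from Mira to Thandi and back down to Tobias: 1 + 1 = 2 links.

2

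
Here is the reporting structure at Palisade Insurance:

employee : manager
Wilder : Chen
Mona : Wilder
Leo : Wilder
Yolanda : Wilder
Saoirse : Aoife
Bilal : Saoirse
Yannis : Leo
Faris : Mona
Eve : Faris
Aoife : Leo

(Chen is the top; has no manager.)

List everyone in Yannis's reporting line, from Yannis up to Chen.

Yannis reports to Leo. Leo reports to Wilder. Wilder reports to Chen. Chen is at the top.

Yannis -> Leo -> Wilder -> Chen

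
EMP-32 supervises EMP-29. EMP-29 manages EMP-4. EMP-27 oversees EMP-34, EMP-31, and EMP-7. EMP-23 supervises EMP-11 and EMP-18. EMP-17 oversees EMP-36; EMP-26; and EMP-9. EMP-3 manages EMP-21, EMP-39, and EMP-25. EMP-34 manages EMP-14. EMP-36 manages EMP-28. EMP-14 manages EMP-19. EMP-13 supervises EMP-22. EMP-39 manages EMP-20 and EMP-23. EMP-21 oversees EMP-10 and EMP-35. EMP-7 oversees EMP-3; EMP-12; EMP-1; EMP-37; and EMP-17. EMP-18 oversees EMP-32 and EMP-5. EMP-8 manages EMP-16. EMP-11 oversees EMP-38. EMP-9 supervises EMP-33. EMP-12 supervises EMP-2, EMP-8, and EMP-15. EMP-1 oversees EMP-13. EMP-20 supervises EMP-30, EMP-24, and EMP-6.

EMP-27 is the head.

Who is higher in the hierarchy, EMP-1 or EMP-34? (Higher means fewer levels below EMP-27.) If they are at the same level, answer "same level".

EMP-1 is 2 levels below EMP-27; EMP-34 is 1. EMP-34 is higher.

EMP-34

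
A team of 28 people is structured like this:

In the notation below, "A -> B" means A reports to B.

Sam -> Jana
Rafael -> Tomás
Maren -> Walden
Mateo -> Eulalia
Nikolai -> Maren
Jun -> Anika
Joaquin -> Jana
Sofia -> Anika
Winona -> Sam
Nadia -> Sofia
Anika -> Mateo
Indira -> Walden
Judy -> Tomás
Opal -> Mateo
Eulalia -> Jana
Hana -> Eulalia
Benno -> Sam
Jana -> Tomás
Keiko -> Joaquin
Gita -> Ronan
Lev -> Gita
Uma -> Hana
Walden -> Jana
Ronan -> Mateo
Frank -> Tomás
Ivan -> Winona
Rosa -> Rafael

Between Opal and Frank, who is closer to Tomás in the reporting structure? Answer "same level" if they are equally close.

Frank

Opal is 4 levels below Tomás; Frank is 1. Frank is higher.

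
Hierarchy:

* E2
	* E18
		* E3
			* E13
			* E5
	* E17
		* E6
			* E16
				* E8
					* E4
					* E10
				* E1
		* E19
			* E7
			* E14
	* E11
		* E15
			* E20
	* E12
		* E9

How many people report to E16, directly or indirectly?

E16 directly manages E8, E1. Under E8: E10, E4 (2). E1 has no reports. So E16's organization is 2 direct reports plus everyone under them: 3 + 1 = 4.

4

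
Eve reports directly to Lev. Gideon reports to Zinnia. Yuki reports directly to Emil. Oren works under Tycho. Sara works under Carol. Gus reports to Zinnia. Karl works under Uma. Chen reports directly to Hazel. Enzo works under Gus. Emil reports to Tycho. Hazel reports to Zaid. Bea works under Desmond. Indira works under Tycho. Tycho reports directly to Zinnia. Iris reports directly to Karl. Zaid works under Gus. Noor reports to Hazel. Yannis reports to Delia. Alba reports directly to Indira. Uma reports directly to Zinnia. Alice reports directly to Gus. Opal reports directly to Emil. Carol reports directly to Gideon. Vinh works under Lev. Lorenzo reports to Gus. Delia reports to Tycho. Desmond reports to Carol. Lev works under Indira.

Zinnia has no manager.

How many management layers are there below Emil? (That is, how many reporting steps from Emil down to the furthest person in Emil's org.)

1

The longest chain under Emil runs Emil → Yuki, which is 1 level below Emil.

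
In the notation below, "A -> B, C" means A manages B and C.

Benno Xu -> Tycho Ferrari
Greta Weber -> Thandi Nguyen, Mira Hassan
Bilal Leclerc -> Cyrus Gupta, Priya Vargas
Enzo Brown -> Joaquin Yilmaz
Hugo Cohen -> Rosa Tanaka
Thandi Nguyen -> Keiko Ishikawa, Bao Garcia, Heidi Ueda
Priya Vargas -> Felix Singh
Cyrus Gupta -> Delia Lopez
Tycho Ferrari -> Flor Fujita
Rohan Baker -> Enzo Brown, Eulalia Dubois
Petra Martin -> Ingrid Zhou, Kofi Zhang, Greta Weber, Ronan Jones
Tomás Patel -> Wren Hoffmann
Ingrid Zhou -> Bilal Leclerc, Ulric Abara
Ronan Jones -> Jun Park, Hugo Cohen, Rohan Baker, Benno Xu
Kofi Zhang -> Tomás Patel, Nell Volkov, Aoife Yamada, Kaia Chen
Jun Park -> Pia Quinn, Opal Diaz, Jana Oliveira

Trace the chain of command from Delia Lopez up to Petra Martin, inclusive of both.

Delia Lopez -> Cyrus Gupta -> Bilal Leclerc -> Ingrid Zhou -> Petra Martin

Delia Lopez reports to Cyrus Gupta. Cyrus Gupta reports to Bilal Leclerc. Bilal Leclerc reports to Ingrid Zhou. Ingrid Zhou reports to Petra Martin. Petra Martin is at the top.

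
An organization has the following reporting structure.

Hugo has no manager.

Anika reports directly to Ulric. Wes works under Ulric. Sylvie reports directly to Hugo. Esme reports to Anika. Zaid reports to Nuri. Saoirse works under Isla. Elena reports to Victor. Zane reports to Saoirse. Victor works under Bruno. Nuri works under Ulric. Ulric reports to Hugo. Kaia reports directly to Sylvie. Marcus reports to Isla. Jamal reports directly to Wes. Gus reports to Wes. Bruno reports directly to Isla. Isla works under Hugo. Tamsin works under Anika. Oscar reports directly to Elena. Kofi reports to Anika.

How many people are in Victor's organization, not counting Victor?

Victor directly manages Elena. Under Elena: Oscar (1). That's 2 in total.

2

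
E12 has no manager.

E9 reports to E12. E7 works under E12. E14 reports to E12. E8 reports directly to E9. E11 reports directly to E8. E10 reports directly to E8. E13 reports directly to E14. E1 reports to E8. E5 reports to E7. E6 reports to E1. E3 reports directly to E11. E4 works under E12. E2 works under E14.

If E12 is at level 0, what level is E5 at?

2

Chain from E5 up to E12: E5 → E7 → E12. That is 2 steps up, so E5 is 2 levels below E12.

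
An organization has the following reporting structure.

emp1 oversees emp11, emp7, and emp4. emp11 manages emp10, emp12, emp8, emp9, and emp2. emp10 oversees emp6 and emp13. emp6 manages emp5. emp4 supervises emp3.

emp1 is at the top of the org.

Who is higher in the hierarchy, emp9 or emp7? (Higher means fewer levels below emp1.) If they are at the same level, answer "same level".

emp9 is 2 levels below emp1; emp7 is 1. emp7 is higher.

emp7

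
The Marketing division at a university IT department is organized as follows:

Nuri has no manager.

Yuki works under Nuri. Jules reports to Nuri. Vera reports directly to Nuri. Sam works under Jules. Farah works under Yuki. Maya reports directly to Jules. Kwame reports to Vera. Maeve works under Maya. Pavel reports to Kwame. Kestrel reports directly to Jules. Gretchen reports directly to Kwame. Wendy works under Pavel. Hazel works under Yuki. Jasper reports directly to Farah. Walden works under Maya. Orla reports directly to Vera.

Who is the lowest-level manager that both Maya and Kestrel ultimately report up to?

Maya's chain of managers is Jules, Nuri. Kestrel's chain of managers is Jules, Nuri. The first manager that appears in both chains is Jules.

Jules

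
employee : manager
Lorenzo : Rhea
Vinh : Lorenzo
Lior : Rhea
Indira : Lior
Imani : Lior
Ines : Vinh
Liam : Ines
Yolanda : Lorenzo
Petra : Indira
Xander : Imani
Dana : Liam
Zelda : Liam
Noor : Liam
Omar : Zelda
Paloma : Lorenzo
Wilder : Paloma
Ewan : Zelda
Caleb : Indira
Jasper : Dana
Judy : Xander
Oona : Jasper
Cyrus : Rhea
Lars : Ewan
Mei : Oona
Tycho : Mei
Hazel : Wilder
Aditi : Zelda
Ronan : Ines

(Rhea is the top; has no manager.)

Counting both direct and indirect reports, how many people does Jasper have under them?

Jasper directly manages Oona. Under Oona: Mei, Tycho (2). That's 3 in total.

3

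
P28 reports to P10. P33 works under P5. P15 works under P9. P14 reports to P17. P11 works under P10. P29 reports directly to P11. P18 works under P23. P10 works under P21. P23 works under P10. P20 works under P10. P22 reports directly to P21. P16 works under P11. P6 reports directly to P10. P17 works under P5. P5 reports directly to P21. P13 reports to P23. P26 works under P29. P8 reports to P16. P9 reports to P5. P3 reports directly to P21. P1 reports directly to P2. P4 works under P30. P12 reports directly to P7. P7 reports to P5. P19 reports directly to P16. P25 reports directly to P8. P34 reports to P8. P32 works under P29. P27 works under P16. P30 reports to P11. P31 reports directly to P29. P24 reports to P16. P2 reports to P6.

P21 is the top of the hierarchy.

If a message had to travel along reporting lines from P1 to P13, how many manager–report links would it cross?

P1 is 3 levels below P10, and P13 is 2 levels below P10 (their lowest common manager). The shortest path runs up from P1 to P10 and back down to P13: 3 + 2 = 5 links.

5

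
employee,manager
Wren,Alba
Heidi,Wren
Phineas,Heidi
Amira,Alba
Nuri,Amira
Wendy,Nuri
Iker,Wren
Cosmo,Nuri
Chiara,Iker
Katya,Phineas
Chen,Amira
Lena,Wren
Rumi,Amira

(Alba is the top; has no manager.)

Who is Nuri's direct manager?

Nuri reports directly to Amira.

Amira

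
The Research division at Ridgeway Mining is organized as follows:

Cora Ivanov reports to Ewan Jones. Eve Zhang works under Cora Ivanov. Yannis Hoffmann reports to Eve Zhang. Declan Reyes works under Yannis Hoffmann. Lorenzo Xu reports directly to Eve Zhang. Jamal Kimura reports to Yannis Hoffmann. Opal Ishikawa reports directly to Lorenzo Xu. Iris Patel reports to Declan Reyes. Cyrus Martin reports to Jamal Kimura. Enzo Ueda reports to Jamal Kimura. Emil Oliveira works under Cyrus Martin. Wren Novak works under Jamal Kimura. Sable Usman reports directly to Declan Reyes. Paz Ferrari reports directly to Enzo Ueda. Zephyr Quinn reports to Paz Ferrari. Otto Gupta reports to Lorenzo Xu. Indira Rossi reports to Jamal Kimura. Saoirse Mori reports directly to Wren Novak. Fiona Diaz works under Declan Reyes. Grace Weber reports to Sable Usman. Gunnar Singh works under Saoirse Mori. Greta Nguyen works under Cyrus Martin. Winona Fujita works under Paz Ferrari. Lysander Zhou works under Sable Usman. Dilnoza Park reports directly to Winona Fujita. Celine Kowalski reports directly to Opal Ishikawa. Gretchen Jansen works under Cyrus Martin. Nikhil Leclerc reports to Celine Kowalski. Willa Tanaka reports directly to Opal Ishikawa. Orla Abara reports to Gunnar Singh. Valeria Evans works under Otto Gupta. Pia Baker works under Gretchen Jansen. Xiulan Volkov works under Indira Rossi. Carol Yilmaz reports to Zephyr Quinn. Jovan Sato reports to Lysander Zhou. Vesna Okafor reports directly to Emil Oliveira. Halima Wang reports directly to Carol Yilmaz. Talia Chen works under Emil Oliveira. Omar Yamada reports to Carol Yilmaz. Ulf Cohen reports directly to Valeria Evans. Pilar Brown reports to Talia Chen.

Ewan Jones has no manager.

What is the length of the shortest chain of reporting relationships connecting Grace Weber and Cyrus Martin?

5

Grace Weber is 3 levels below Yannis Hoffmann, and Cyrus Martin is 2 levels below Yannis Hoffmann (their lowest common manager). The shortest path runs up from Grace Weber to Yannis Hoffmann and back down to Cyrus Martin: 3 + 2 = 5 links.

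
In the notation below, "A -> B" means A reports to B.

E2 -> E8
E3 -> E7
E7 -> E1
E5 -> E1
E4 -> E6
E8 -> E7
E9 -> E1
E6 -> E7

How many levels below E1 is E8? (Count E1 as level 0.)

2

Chain from E8 up to E1: E8 → E7 → E1. That is 2 steps up, so E8 is 2 levels below E1.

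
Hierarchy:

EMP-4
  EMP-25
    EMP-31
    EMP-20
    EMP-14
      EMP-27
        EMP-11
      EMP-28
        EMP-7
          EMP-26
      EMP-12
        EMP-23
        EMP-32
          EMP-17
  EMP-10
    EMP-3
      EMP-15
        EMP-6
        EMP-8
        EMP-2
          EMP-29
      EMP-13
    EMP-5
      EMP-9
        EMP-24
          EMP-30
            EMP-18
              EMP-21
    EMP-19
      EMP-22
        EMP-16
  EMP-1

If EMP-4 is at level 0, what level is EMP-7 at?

Chain from EMP-7 up to EMP-4: EMP-7 → EMP-28 → EMP-14 → EMP-25 → EMP-4. That is 4 steps up, so EMP-7 is 4 levels below EMP-4.

4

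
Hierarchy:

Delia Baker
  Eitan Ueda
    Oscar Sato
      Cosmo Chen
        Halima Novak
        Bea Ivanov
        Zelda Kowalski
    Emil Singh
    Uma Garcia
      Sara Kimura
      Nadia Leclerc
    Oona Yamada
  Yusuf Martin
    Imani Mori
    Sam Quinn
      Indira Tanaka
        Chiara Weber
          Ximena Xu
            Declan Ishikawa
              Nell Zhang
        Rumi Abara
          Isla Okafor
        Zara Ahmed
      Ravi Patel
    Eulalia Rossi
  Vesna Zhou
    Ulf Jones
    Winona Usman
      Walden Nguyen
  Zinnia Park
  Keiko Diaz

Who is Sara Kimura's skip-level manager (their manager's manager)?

Eitan Ueda

Sara Kimura reports to Uma Garcia, and Uma Garcia reports to Eitan Ueda. So Sara Kimura's skip-level manager is Eitan Ueda.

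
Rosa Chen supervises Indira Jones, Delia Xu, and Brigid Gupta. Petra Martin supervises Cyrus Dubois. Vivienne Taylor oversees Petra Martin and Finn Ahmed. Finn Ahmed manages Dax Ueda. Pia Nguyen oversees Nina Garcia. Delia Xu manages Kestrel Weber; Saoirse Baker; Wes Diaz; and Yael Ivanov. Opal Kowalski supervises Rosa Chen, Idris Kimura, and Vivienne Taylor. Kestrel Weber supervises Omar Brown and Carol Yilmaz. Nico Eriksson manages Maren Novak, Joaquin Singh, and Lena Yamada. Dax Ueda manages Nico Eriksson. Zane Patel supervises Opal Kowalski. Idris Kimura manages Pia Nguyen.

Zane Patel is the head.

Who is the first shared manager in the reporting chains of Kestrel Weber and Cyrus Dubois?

Kestrel Weber's chain of managers is Delia Xu, Rosa Chen, Opal Kowalski, Zane Patel. Cyrus Dubois's chain of managers is Petra Martin, Vivienne Taylor, Opal Kowalski, Zane Patel. The first manager that appears in both chains is Opal Kowalski.

Opal Kowalski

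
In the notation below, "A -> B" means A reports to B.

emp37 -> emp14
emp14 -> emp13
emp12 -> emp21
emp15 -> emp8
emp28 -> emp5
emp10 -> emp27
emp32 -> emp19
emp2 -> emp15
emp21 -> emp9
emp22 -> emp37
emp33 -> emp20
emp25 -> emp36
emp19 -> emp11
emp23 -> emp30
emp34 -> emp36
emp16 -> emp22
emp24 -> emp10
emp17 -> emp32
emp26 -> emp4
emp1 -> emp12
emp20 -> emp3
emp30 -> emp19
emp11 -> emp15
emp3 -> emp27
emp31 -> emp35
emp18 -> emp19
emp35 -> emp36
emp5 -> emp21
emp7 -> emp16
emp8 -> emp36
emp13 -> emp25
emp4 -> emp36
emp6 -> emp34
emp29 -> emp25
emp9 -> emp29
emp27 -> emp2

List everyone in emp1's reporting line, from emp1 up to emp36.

emp1 -> emp12 -> emp21 -> emp9 -> emp29 -> emp25 -> emp36

emp1 reports to emp12. emp12 reports to emp21. emp21 reports to emp9. emp9 reports to emp29. emp29 reports to emp25. emp25 reports to emp36. emp36 is at the top.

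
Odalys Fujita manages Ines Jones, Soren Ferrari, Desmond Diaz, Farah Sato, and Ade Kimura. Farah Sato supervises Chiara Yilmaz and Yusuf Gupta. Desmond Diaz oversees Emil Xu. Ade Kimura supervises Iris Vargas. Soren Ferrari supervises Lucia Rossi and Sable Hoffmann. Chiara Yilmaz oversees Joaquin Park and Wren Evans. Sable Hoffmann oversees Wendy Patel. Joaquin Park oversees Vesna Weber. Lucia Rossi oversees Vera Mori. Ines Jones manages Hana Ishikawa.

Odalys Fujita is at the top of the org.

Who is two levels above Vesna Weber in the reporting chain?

Chiara Yilmaz

Vesna Weber reports to Joaquin Park, and Joaquin Park reports to Chiara Yilmaz. So Vesna Weber's skip-level manager is Chiara Yilmaz.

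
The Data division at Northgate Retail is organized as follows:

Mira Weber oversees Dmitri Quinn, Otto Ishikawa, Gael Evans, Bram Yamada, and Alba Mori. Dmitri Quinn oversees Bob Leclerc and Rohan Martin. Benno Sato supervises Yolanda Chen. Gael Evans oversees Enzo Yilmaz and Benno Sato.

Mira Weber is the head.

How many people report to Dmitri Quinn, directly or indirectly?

2

Dmitri Quinn directly manages Bob Leclerc, Rohan Martin. Bob Leclerc has no reports. Rohan Martin has no reports. So Dmitri Quinn's organization is 2 direct reports plus everyone under them: 1 + 1 = 2.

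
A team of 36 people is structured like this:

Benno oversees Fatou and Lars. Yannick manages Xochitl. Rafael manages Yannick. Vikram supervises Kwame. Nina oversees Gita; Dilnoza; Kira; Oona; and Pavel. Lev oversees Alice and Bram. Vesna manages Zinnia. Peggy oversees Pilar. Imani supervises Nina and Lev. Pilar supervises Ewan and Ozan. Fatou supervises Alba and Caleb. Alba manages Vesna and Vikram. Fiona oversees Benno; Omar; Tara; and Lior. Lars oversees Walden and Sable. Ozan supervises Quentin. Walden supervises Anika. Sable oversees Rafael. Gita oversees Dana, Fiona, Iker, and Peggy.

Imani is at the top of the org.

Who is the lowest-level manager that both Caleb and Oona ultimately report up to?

Nina

Caleb's chain of managers is Fatou, Benno, Fiona, Gita, Nina, Imani. Oona's chain of managers is Nina, Imani. The first manager that appears in both chains is Nina.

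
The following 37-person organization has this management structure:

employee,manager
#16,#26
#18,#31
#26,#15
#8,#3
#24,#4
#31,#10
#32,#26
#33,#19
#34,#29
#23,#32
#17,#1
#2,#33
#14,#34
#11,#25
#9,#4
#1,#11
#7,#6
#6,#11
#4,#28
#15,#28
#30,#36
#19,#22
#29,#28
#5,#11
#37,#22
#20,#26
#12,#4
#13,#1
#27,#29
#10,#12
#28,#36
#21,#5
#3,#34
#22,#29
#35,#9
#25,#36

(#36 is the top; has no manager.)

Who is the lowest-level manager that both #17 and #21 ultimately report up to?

#11

#17's chain of managers is #1, #11, #25, #36. #21's chain of managers is #5, #11, #25, #36. The first manager that appears in both chains is #11.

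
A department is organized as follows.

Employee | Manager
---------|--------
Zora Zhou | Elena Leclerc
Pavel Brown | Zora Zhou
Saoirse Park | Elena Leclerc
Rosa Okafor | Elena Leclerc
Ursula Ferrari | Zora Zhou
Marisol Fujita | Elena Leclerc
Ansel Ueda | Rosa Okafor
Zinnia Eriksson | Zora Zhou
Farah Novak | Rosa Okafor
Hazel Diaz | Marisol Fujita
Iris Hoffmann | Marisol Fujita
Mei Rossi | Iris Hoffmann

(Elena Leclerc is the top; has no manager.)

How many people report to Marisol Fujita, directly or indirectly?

3

Marisol Fujita directly manages Hazel Diaz, Iris Hoffmann. Hazel Diaz has no reports. Under Iris Hoffmann: Mei Rossi (1). So Marisol Fujita's organization is 2 direct reports plus everyone under them: 1 + 2 = 3.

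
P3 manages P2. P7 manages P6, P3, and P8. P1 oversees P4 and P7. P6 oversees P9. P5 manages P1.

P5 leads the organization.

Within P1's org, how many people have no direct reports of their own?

4

The people in P1's organization with no one reporting to them are P8, P2, P9, P4. That is 4.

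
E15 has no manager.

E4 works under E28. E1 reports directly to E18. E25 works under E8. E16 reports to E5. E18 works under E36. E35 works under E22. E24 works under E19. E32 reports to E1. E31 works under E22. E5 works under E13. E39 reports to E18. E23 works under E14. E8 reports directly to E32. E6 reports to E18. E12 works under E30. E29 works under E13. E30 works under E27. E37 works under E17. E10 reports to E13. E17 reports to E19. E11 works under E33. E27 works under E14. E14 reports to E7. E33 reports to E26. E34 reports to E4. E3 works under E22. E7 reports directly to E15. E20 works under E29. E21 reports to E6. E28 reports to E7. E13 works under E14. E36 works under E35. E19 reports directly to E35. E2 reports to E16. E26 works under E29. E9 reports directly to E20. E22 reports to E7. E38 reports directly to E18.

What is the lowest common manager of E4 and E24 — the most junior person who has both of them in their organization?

E7

E4's chain of managers is E28, E7, E15. E24's chain of managers is E19, E35, E22, E7, E15. The first manager that appears in both chains is E7.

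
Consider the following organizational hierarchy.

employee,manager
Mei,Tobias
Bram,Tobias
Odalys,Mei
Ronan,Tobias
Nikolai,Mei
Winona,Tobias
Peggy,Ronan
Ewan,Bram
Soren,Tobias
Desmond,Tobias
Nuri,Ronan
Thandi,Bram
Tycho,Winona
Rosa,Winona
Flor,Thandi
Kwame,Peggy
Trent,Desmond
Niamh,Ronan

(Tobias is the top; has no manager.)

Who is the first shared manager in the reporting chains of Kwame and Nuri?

Ronan

Kwame's chain of managers is Peggy, Ronan, Tobias. Nuri's chain of managers is Ronan, Tobias. The first manager that appears in both chains is Ronan.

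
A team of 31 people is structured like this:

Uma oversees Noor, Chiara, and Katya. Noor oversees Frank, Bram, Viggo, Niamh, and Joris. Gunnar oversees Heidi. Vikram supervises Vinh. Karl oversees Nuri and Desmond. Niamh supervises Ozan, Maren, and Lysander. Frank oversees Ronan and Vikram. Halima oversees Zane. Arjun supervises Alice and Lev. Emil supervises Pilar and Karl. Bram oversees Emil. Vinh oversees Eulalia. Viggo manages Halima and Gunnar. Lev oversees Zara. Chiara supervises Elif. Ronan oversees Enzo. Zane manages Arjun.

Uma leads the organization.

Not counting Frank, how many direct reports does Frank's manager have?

4

Frank reports to Noor. Noor's other direct reports are Bram, Viggo, Niamh, Joris — 4 peers.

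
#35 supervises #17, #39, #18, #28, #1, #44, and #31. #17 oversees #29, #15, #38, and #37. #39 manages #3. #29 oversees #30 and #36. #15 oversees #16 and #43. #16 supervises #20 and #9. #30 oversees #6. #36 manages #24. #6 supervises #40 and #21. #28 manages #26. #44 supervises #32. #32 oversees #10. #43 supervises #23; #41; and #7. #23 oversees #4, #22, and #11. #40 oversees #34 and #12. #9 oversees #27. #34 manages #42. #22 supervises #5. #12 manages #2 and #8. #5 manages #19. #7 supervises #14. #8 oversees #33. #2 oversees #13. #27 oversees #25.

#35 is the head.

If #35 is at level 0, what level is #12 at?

6

Chain from #12 up to #35: #12 → #40 → #6 → #30 → #29 → #17 → #35. That is 6 steps up, so #12 is 6 levels below #35.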